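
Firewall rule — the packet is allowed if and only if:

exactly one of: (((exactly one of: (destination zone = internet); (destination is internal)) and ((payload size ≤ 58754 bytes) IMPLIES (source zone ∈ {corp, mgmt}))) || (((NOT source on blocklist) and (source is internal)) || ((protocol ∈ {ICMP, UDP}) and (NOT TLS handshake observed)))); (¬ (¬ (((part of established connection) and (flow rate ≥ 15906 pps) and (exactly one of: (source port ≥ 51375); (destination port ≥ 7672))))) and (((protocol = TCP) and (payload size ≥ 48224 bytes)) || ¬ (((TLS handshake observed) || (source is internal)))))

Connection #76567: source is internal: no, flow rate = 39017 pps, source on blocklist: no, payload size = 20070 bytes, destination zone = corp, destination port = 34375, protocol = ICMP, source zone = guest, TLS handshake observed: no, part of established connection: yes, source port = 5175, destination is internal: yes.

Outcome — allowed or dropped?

Dropped

Atomic conditions:
  destination zone = internet: corp == internet is false
  destination is internal: yes → true
  payload size ≤ 58754 bytes: 20070 ≤ 58754 is true
  source zone ∈ {corp, mgmt}: guest is not in the set → false
  NOT source on blocklist: no → true
  source is internal: no → false
  protocol ∈ {ICMP, UDP}: ICMP is in the set → true
  NOT TLS handshake observed: no → true
  part of established connection: yes → true
  flow rate ≥ 15906 pps: 39017 ≥ 15906 is true
  source port ≥ 51375: 5175 ≥ 51375 is false
  destination port ≥ 7672: 34375 ≥ 7672 is true
  protocol = TCP: ICMP == TCP is false
  payload size ≥ 48224 bytes: 20070 ≥ 48224 is false
  TLS handshake observed: no → false
Combine:
[1.1.1] exactly-one(false, true) = true
[1.1.2] true → false = false
[1.1] true AND false = false
[1.2.1] true AND false = false
[1.2.2] true AND true = true
[1.2] false OR true = true
[1] false OR true = true
[2.1.1.1.3] exactly-one(false, true) = true
[2.1.1.1] true AND true AND true = true
[2.1.1] NOT true = false
[2.1] NOT false = true
[2.2.1] false AND false = false
[2.2.2.1] false OR false = false
[2.2.2] NOT false = true
[2.2] false OR true = true
[2] true AND true = true
[root] exactly-one(true, true) = false
Overall: false → dropped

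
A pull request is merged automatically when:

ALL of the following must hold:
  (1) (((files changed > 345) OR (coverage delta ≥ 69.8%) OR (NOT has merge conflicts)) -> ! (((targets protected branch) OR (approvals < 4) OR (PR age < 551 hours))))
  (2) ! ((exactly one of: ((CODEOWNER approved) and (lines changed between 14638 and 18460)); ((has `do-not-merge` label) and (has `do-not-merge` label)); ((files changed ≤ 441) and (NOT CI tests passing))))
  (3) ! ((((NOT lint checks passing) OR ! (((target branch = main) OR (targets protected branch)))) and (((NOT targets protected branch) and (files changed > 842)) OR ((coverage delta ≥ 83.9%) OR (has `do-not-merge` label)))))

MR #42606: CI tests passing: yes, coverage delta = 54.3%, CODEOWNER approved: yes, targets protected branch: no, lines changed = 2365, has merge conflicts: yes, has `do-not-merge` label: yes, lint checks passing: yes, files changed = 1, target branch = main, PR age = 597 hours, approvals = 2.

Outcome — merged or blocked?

Blocked

Atomic conditions:
  files changed > 345: 1 > 345 is false
  coverage delta ≥ 69.8%: 54.3 ≥ 69.8 is false
  NOT has merge conflicts: yes → false
  targets protected branch: no → false
  approvals < 4: 2 < 4 is true
  PR age < 551 hours: 597 < 551 is false
  CODEOWNER approved: yes → true
  lines changed between 14638 and 18460: 2365 in [14638, 18460] is false
  has `do-not-merge` label: yes → true
  files changed ≤ 441: 1 ≤ 441 is true
  NOT CI tests passing: yes → false
  NOT lint checks passing: yes → false
  target branch = main: main == main is true
  NOT targets protected branch: no → true
  files changed > 842: 1 > 842 is false
  coverage delta ≥ 83.9%: 54.3 ≥ 83.9 is false
Combine:
[1.1] false OR false OR false = false
[1.2.1] false OR true OR false = true
[1.2] NOT true = false
[1] false → false (antecedent false ⇒ implication holds) = true
[2.1.1] true AND false = false
[2.1.2] true AND true = true
[2.1.3] true AND false = false
[2.1] exactly-one(false, true, false) = true
[2] NOT true = false
[3.1.1.2.1] true OR false = true
[3.1.1.2] NOT true = false
[3.1.1] false OR false = false
[3.1.2.1] true AND false = false
[3.1.2.2] false OR true = true
[3.1.2] false OR true = true
[3.1] false AND true = false
[3] NOT false = true
[root] true AND false AND true = false
Overall: false → blocked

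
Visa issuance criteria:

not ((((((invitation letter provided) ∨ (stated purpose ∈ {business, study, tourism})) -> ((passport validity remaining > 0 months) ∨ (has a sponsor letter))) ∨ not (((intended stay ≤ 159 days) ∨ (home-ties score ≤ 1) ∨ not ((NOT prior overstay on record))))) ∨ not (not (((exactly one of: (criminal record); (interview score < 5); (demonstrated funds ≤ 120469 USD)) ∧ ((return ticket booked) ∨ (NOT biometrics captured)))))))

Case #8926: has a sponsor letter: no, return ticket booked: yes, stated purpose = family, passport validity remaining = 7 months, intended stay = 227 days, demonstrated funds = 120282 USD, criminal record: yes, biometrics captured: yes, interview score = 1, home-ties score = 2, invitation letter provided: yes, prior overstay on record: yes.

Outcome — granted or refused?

Atomic conditions:
  invitation letter provided: yes → true
  stated purpose ∈ {business, study, tourism}: family is not in the set → false
  passport validity remaining > 0 months: 7 > 0 is true
  has a sponsor letter: no → false
  intended stay ≤ 159 days: 227 ≤ 159 is false
  home-ties score ≤ 1: 2 ≤ 1 is false
  NOT prior overstay on record: yes → false
  criminal record: yes → true
  interview score < 5: 1 < 5 is true
  demonstrated funds ≤ 120469 USD: 120282 ≤ 120469 is true
  return ticket booked: yes → true
  NOT biometrics captured: yes → false
Combine:
[1.1.1.1] true OR false = true
[1.1.1.2] true OR false = true
[1.1.1] true → true = true
[1.1.2.1.3] NOT false = true
[1.1.2.1] false OR false OR true = true
[1.1.2] NOT true = false
[1.1] true OR false = true
[1.2.1.1.1] exactly-one(true, true, true) = false
[1.2.1.1.2] true OR false = true
[1.2.1.1] false AND true = false
[1.2.1] NOT false = true
[1.2] NOT true = false
[1] true OR false = true
[root] NOT true = false
Overall: false → refused

Refused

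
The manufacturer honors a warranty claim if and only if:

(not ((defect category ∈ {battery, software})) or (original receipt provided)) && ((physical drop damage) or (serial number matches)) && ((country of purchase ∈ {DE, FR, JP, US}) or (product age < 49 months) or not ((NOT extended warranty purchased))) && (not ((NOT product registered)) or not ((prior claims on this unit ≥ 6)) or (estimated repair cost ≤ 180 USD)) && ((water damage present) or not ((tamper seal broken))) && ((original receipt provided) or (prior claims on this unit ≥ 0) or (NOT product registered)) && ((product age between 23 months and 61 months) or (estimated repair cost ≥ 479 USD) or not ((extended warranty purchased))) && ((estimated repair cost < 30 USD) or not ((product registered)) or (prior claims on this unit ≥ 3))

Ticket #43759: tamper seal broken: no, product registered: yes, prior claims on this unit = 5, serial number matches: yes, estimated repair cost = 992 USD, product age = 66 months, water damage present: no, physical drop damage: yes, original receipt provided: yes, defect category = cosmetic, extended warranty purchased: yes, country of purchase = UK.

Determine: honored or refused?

Honored

Atomic conditions:
  defect category ∈ {battery, software}: cosmetic is not in the set → false
  original receipt provided: yes → true
  physical drop damage: yes → true
  serial number matches: yes → true
  country of purchase ∈ {DE, FR, JP, US}: UK is not in the set → false
  product age < 49 months: 66 < 49 is false
  NOT extended warranty purchased: yes → false
  NOT product registered: yes → false
  prior claims on this unit ≥ 6: 5 ≥ 6 is false
  estimated repair cost ≤ 180 USD: 992 ≤ 180 is false
  water damage present: no → false
  tamper seal broken: no → false
  prior claims on this unit ≥ 0: 5 ≥ 0 is true
  product age between 23 months and 61 months: 66 in [23, 61] is false
  estimated repair cost ≥ 479 USD: 992 ≥ 479 is true
  extended warranty purchased: yes → true
  estimated repair cost < 30 USD: 992 < 30 is false
  product registered: yes → true
  prior claims on this unit ≥ 3: 5 ≥ 3 is true
Combine:
[1.1] NOT false = true
[1] true OR true = true
[2] true OR true = true
[3.3] NOT false = true
[3] false OR false OR true = true
[4.1] NOT false = true
[4.2] NOT false = true
[4] true OR true OR false = true
[5.2] NOT false = true
[5] false OR true = true
[6] true OR true OR false = true
[7.3] NOT true = false
[7] false OR true OR false = true
[8.2] NOT true = false
[8] false OR false OR true = true
[root] true AND true AND true AND true AND true AND true AND true AND true = true
Overall: true → honored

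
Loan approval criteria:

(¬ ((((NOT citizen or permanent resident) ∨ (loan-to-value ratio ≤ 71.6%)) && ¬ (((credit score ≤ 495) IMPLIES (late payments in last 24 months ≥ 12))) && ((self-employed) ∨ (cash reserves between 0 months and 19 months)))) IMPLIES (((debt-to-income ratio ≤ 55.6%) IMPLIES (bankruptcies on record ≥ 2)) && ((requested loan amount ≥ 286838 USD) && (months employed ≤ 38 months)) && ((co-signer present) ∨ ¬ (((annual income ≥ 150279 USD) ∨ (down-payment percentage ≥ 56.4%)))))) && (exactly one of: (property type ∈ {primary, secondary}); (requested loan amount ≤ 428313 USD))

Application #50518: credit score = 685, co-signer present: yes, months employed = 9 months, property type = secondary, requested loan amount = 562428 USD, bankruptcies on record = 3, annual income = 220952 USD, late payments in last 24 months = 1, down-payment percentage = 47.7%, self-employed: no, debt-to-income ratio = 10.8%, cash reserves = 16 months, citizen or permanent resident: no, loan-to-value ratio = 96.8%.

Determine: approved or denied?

Atomic conditions:
  NOT citizen or permanent resident: no → true
  loan-to-value ratio ≤ 71.6%: 96.8 ≤ 71.6 is false
  credit score ≤ 495: 685 ≤ 495 is false
  late payments in last 24 months ≥ 12: 1 ≥ 12 is false
  self-employed: no → false
  cash reserves between 0 months and 19 months: 16 in [0, 19] is true
  debt-to-income ratio ≤ 55.6%: 10.8 ≤ 55.6 is true
  bankruptcies on record ≥ 2: 3 ≥ 2 is true
  requested loan amount ≥ 286838 USD: 562428 ≥ 286838 is true
  months employed ≤ 38 months: 9 ≤ 38 is true
  co-signer present: yes → true
  annual income ≥ 150279 USD: 220952 ≥ 150279 is true
  down-payment percentage ≥ 56.4%: 47.7 ≥ 56.4 is false
  property type ∈ {primary, secondary}: secondary is in the set → true
  requested loan amount ≤ 428313 USD: 562428 ≤ 428313 is false
Combine:
[1.1.1.1] true OR false = true
[1.1.1.2.1] false → false (antecedent false ⇒ implication holds) = true
[1.1.1.2] NOT true = false
[1.1.1.3] false OR true = true
[1.1.1] true AND false AND true = false
[1.1] NOT false = true
[1.2.1] true → true = true
[1.2.2] true AND true = true
[1.2.3.2.1] true OR false = true
[1.2.3.2] NOT true = false
[1.2.3] true OR false = true
[1.2] true AND true AND true = true
[1] true → true = true
[2] exactly-one(true, false) = true
[root] true AND true = true
Overall: true → approved

Approved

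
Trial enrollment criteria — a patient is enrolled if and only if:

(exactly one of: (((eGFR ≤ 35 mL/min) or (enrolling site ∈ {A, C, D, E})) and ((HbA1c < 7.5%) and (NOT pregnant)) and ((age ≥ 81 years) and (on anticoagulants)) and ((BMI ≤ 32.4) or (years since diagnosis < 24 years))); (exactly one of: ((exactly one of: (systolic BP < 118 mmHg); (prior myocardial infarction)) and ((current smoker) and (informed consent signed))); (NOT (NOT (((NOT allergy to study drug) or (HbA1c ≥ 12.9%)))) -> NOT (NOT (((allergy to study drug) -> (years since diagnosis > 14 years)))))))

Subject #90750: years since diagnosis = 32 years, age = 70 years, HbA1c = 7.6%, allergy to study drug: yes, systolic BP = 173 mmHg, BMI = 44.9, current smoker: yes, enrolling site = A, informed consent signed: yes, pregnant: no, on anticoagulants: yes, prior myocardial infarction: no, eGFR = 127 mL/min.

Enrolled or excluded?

Atomic conditions:
  eGFR ≤ 35 mL/min: 127 ≤ 35 is false
  enrolling site ∈ {A, C, D, E}: A is in the set → true
  HbA1c < 7.5%: 7.6 < 7.5 is false
  NOT pregnant: no → true
  age ≥ 81 years: 70 ≥ 81 is false
  on anticoagulants: yes → true
  BMI ≤ 32.4: 44.9 ≤ 32.4 is false
  years since diagnosis < 24 years: 32 < 24 is false
  systolic BP < 118 mmHg: 173 < 118 is false
  prior myocardial infarction: no → false
  current smoker: yes → true
  informed consent signed: yes → true
  NOT allergy to study drug: yes → false
  HbA1c ≥ 12.9%: 7.6 ≥ 12.9 is false
  allergy to study drug: yes → true
  years since diagnosis > 14 years: 32 > 14 is true
Combine:
[1.1] false OR true = true
[1.2] false AND true = false
[1.3] false AND true = false
[1.4] false OR false = false
[1] true AND false AND false AND false = false
[2.1.1] exactly-one(false, false) = false
[2.1.2] true AND true = true
[2.1] false AND true = false
[2.2.1.1.1] false OR false = false
[2.2.1.1] NOT false = true
[2.2.1] NOT true = false
[2.2.2.1.1] true → true = true
[2.2.2.1] NOT true = false
[2.2.2] NOT false = true
[2.2] false → true (antecedent false ⇒ implication holds) = true
[2] exactly-one(false, true) = true
[root] exactly-one(false, true) = true
Overall: true → enrolled

Enrolled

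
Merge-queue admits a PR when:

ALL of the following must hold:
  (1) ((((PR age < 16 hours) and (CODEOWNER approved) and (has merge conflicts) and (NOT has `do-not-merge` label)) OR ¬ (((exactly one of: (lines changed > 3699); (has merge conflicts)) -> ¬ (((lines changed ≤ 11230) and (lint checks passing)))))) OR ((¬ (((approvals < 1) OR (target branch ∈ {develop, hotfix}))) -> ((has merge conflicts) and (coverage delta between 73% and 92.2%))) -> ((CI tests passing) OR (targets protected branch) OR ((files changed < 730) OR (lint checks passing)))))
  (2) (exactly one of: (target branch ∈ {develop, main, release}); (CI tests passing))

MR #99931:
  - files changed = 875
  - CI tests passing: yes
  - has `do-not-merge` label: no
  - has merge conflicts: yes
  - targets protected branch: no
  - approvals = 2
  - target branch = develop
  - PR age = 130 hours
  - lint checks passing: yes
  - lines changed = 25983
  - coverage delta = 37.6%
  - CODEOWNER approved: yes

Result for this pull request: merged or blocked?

Blocked

Atomic conditions:
  PR age < 16 hours: 130 < 16 is false
  CODEOWNER approved: yes → true
  has merge conflicts: yes → true
  NOT has `do-not-merge` label: no → true
  lines changed > 3699: 25983 > 3699 is true
  lines changed ≤ 11230: 25983 ≤ 11230 is false
  lint checks passing: yes → true
  approvals < 1: 2 < 1 is false
  target branch ∈ {develop, hotfix}: develop is in the set → true
  coverage delta between 73% and 92.2%: 37.6 in [73, 92.2] is false
  CI tests passing: yes → true
  targets protected branch: no → false
  files changed < 730: 875 < 730 is false
  target branch ∈ {develop, main, release}: develop is in the set → true
Combine:
[1.1.1] false AND true AND true AND true = false
[1.1.2.1.1] exactly-one(true, true) = false
[1.1.2.1.2.1] false AND true = false
[1.1.2.1.2] NOT false = true
[1.1.2.1] false → true (antecedent false ⇒ implication holds) = true
[1.1.2] NOT true = false
[1.1] false OR false = false
[1.2.1.1.1] false OR true = true
[1.2.1.1] NOT true = false
[1.2.1.2] true AND false = false
[1.2.1] false → false (antecedent false ⇒ implication holds) = true
[1.2.2.3] false OR true = true
[1.2.2] true OR false OR true = true
[1.2] true → true = true
[1] false OR true = true
[2] exactly-one(true, true) = false
[root] true AND false = false
Overall: false → blocked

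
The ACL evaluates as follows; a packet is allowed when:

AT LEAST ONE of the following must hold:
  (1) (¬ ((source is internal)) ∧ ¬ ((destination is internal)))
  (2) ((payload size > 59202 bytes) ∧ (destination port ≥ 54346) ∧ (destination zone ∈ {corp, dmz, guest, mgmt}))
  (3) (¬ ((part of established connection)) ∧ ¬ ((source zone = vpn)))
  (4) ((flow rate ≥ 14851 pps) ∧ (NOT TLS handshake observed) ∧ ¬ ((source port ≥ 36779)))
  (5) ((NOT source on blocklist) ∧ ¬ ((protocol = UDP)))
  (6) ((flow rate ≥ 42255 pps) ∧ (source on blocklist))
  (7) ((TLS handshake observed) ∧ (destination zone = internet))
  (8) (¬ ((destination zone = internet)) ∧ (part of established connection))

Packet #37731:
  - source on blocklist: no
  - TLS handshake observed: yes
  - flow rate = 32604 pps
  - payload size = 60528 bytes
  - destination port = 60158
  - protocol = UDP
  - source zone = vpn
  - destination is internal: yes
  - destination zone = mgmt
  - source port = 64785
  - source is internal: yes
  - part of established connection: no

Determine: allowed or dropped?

Allowed

Atomic conditions:
  source is internal: yes → true
  destination is internal: yes → true
  payload size > 59202 bytes: 60528 > 59202 is true
  destination port ≥ 54346: 60158 ≥ 54346 is true
  destination zone ∈ {corp, dmz, guest, mgmt}: mgmt is in the set → true
  part of established connection: no → false
  source zone = vpn: vpn == vpn is true
  flow rate ≥ 14851 pps: 32604 ≥ 14851 is true
  NOT TLS handshake observed: yes → false
  source port ≥ 36779: 64785 ≥ 36779 is true
  NOT source on blocklist: no → true
  protocol = UDP: UDP == UDP is true
  flow rate ≥ 42255 pps: 32604 ≥ 42255 is false
  source on blocklist: no → false
  TLS handshake observed: yes → true
  destination zone = internet: mgmt == internet is false
Combine:
[1.1] NOT true = false
[1.2] NOT true = false
[1] false AND false = false
[2] true AND true AND true = true
[3.1] NOT false = true
[3.2] NOT true = false
[3] true AND false = false
[4.3] NOT true = false
[4] true AND false AND false = false
[5.2] NOT true = false
[5] true AND false = false
[6] false AND false = false
[7] true AND false = false
[8.1] NOT false = true
[8] true AND false = false
[root] false OR true OR false OR false OR false OR false OR false OR false = true
Overall: true → allowed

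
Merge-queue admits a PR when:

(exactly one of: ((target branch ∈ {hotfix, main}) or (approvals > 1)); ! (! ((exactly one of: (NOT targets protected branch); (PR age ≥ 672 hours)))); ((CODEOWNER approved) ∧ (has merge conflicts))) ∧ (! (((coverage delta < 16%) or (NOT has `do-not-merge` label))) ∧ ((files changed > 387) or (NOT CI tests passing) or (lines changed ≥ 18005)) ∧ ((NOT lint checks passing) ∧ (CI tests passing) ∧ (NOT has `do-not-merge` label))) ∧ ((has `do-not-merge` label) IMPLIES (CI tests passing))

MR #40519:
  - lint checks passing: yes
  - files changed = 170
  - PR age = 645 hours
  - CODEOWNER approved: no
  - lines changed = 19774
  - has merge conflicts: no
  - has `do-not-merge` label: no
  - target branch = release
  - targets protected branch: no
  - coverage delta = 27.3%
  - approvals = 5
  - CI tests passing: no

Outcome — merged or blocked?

Blocked

Atomic conditions:
  target branch ∈ {hotfix, main}: release is not in the set → false
  approvals > 1: 5 > 1 is true
  NOT targets protected branch: no → true
  PR age ≥ 672 hours: 645 ≥ 672 is false
  CODEOWNER approved: no → false
  has merge conflicts: no → false
  coverage delta < 16%: 27.3 < 16 is false
  NOT has `do-not-merge` label: no → true
  files changed > 387: 170 > 387 is false
  NOT CI tests passing: no → true
  lines changed ≥ 18005: 19774 ≥ 18005 is true
  NOT lint checks passing: yes → false
  CI tests passing: no → false
  has `do-not-merge` label: no → false
Combine:
[1.1] false OR true = true
[1.2.1.1] exactly-one(true, false) = true
[1.2.1] NOT true = false
[1.2] NOT false = true
[1.3] false AND false = false
[1] exactly-one(true, true, false) = false
[2.1.1] false OR true = true
[2.1] NOT true = false
[2.2] false OR true OR true = true
[2.3] false AND false AND true = false
[2] false AND true AND false = false
[3] false → false (antecedent false ⇒ implication holds) = true
[root] false AND false AND true = false
Overall: false → blocked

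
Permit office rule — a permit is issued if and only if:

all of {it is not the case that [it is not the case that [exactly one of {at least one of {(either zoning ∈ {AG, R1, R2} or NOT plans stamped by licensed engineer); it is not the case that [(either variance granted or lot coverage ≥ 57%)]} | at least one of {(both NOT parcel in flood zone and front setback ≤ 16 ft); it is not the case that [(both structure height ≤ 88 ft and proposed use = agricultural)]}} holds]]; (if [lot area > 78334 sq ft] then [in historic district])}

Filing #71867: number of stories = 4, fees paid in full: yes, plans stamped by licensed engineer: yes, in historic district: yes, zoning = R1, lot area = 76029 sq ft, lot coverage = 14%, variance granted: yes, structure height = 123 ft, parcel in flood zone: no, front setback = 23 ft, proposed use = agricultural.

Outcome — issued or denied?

Atomic conditions:
  zoning ∈ {AG, R1, R2}: R1 is in the set → true
  NOT plans stamped by licensed engineer: yes → false
  variance granted: yes → true
  lot coverage ≥ 57%: 14 ≥ 57 is false
  NOT parcel in flood zone: no → true
  front setback ≤ 16 ft: 23 ≤ 16 is false
  structure height ≤ 88 ft: 123 ≤ 88 is false
  proposed use = agricultural: agricultural == agricultural is true
  lot area > 78334 sq ft: 76029 > 78334 is false
  in historic district: yes → true
Combine:
[1.1.1.1.1] true OR false = true
[1.1.1.1.2.1] true OR false = true
[1.1.1.1.2] NOT true = false
[1.1.1.1] true OR false = true
[1.1.1.2.1] true AND false = false
[1.1.1.2.2.1] false AND true = false
[1.1.1.2.2] NOT false = true
[1.1.1.2] false OR true = true
[1.1.1] exactly-one(true, true) = false
[1.1] NOT false = true
[1] NOT true = false
[2] false → true (antecedent false ⇒ implication holds) = true
[root] false AND true = false
Overall: false → denied

Denied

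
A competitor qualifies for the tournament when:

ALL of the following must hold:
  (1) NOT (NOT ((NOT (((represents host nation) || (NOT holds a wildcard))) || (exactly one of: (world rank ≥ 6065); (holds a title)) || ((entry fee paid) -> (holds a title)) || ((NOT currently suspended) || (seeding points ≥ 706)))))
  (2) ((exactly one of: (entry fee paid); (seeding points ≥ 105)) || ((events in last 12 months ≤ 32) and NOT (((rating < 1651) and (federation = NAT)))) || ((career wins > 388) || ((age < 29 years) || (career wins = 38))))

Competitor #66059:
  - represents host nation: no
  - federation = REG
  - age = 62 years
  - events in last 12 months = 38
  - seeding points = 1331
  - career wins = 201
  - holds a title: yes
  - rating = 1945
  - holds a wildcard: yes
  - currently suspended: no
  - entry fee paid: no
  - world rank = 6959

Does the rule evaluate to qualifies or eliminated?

Qualifies

Atomic conditions:
  represents host nation: no → false
  NOT holds a wildcard: yes → false
  world rank ≥ 6065: 6959 ≥ 6065 is true
  holds a title: yes → true
  entry fee paid: no → false
  NOT currently suspended: no → true
  seeding points ≥ 706: 1331 ≥ 706 is true
  seeding points ≥ 105: 1331 ≥ 105 is true
  events in last 12 months ≤ 32: 38 ≤ 32 is false
  rating < 1651: 1945 < 1651 is false
  federation = NAT: REG == NAT is false
  career wins > 388: 201 > 388 is false
  age < 29 years: 62 < 29 is false
  career wins = 38: 201 == 38 is false
Combine:
[1.1.1.1.1] false OR false = false
[1.1.1.1] NOT false = true
[1.1.1.2] exactly-one(true, true) = false
[1.1.1.3] false → true (antecedent false ⇒ implication holds) = true
[1.1.1.4] true OR true = true
[1.1.1] true OR false OR true OR true = true
[1.1] NOT true = false
[1] NOT false = true
[2.1] exactly-one(false, true) = true
[2.2.2.1] false AND false = false
[2.2.2] NOT false = true
[2.2] false AND true = false
[2.3.2] false OR false = false
[2.3] false OR false = false
[2] true OR false OR false = true
[root] true AND true = true
Overall: true → qualifies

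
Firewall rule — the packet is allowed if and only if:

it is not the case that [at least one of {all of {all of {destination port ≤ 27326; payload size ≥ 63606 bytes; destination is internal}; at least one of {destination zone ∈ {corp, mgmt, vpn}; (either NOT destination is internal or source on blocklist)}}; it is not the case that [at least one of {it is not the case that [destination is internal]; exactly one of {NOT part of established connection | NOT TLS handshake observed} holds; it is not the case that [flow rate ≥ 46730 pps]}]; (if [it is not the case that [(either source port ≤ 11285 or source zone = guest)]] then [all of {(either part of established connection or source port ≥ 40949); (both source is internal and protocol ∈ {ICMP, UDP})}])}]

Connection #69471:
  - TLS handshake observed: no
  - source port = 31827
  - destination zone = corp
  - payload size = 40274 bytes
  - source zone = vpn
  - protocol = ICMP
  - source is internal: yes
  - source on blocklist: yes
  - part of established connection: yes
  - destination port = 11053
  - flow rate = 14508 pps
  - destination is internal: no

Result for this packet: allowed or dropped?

Dropped

Atomic conditions:
  destination port ≤ 27326: 11053 ≤ 27326 is true
  payload size ≥ 63606 bytes: 40274 ≥ 63606 is false
  destination is internal: no → false
  destination zone ∈ {corp, mgmt, vpn}: corp is in the set → true
  NOT destination is internal: no → true
  source on blocklist: yes → true
  NOT part of established connection: yes → false
  NOT TLS handshake observed: no → true
  flow rate ≥ 46730 pps: 14508 ≥ 46730 is false
  source port ≤ 11285: 31827 ≤ 11285 is false
  source zone = guest: vpn == guest is false
  part of established connection: yes → true
  source port ≥ 40949: 31827 ≥ 40949 is false
  source is internal: yes → true
  protocol ∈ {ICMP, UDP}: ICMP is in the set → true
Combine:
[1.1.1] true AND false AND false = false
[1.1.2.2] true OR true = true
[1.1.2] true OR true = true
[1.1] false AND true = false
[1.2.1.1] NOT false = true
[1.2.1.2] exactly-one(false, true) = true
[1.2.1.3] NOT false = true
[1.2.1] true OR true OR true = true
[1.2] NOT true = false
[1.3.1.1] false OR false = false
[1.3.1] NOT false = true
[1.3.2.1] true OR false = true
[1.3.2.2] true AND true = true
[1.3.2] true AND true = true
[1.3] true → true = true
[1] false OR false OR true = true
[root] NOT true = false
Overall: false → dropped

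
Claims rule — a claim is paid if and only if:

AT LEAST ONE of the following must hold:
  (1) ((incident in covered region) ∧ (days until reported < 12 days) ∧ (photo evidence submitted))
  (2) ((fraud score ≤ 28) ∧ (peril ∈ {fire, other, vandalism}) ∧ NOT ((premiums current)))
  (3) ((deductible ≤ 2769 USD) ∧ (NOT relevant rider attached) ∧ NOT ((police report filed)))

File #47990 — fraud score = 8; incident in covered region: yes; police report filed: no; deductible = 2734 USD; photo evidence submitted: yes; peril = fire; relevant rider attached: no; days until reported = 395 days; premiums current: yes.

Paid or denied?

Atomic conditions:
  incident in covered region: yes → true
  days until reported < 12 days: 395 < 12 is false
  photo evidence submitted: yes → true
  fraud score ≤ 28: 8 ≤ 28 is true
  peril ∈ {fire, other, vandalism}: fire is in the set → true
  premiums current: yes → true
  deductible ≤ 2769 USD: 2734 ≤ 2769 is true
  NOT relevant rider attached: no → true
  police report filed: no → false
Combine:
[1] true AND false AND true = false
[2.3] NOT true = false
[2] true AND true AND false = false
[3.3] NOT false = true
[3] true AND true AND true = true
[root] false OR false OR true = true
Overall: true → paid

Paid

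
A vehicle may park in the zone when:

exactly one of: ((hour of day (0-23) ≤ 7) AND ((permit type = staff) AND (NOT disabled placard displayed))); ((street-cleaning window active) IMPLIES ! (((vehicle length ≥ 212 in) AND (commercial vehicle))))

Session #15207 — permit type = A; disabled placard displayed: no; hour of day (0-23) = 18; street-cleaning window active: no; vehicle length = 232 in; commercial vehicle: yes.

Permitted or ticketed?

Atomic conditions:
  hour of day (0-23) ≤ 7: 18 ≤ 7 is false
  permit type = staff: A == staff is false
  NOT disabled placard displayed: no → true
  street-cleaning window active: no → false
  vehicle length ≥ 212 in: 232 ≥ 212 is true
  commercial vehicle: yes → true
Combine:
[1.2] false AND true = false
[1] false AND false = false
[2.2.1] true AND true = true
[2.2] NOT true = false
[2] false → false (antecedent false ⇒ implication holds) = true
[root] exactly-one(false, true) = true
Overall: true → permitted

Permitted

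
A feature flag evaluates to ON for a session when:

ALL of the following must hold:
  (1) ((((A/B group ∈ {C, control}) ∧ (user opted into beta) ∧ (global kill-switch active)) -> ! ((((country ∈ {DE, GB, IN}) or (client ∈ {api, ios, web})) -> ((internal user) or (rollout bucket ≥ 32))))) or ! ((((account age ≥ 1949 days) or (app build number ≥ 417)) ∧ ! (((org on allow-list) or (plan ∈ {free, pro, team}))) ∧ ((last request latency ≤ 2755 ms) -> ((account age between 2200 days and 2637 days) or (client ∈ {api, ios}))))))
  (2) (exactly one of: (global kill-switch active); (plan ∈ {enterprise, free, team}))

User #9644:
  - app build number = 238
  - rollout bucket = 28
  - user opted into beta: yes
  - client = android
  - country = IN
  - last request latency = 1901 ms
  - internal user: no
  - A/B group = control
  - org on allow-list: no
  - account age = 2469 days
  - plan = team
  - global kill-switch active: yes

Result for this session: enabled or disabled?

Disabled

Atomic conditions:
  A/B group ∈ {C, control}: control is in the set → true
  user opted into beta: yes → true
  global kill-switch active: yes → true
  country ∈ {DE, GB, IN}: IN is in the set → true
  client ∈ {api, ios, web}: android is not in the set → false
  internal user: no → false
  rollout bucket ≥ 32: 28 ≥ 32 is false
  account age ≥ 1949 days: 2469 ≥ 1949 is true
  app build number ≥ 417: 238 ≥ 417 is false
  org on allow-list: no → false
  plan ∈ {free, pro, team}: team is in the set → true
  last request latency ≤ 2755 ms: 1901 ≤ 2755 is true
  account age between 2200 days and 2637 days: 2469 in [2200, 2637] is true
  client ∈ {api, ios}: android is not in the set → false
  plan ∈ {enterprise, free, team}: team is in the set → true
Combine:
[1.1.1] true AND true AND true = true
[1.1.2.1.1] true OR false = true
[1.1.2.1.2] false OR false = false
[1.1.2.1] true → false = false
[1.1.2] NOT false = true
[1.1] true → true = true
[1.2.1.1] true OR false = true
[1.2.1.2.1] false OR true = true
[1.2.1.2] NOT true = false
[1.2.1.3.2] true OR false = true
[1.2.1.3] true → true = true
[1.2.1] true AND false AND true = false
[1.2] NOT false = true
[1] true OR true = true
[2] exactly-one(true, true) = false
[root] true AND false = false
Overall: false → disabled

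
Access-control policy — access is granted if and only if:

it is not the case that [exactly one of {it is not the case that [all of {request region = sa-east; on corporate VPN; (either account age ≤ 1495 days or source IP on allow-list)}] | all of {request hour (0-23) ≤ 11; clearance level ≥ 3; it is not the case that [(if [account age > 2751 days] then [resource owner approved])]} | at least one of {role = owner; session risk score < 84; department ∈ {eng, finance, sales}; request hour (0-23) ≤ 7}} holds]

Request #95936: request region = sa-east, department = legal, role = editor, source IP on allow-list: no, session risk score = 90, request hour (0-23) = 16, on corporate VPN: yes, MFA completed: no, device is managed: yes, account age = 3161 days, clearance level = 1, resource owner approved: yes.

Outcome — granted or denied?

Denied

Atomic conditions:
  request region = sa-east: sa-east == sa-east is true
  on corporate VPN: yes → true
  account age ≤ 1495 days: 3161 ≤ 1495 is false
  source IP on allow-list: no → false
  request hour (0-23) ≤ 11: 16 ≤ 11 is false
  clearance level ≥ 3: 1 ≥ 3 is false
  account age > 2751 days: 3161 > 2751 is true
  resource owner approved: yes → true
  role = owner: editor == owner is false
  session risk score < 84: 90 < 84 is false
  department ∈ {eng, finance, sales}: legal is not in the set → false
  request hour (0-23) ≤ 7: 16 ≤ 7 is false
Combine:
[1.1.1.3] false OR false = false
[1.1.1] true AND true AND false = false
[1.1] NOT false = true
[1.2.3.1] true → true = true
[1.2.3] NOT true = false
[1.2] false AND false AND false = false
[1.3] false OR false OR false OR false = false
[1] exactly-one(true, false, false) = true
[root] NOT true = false
Overall: false → denied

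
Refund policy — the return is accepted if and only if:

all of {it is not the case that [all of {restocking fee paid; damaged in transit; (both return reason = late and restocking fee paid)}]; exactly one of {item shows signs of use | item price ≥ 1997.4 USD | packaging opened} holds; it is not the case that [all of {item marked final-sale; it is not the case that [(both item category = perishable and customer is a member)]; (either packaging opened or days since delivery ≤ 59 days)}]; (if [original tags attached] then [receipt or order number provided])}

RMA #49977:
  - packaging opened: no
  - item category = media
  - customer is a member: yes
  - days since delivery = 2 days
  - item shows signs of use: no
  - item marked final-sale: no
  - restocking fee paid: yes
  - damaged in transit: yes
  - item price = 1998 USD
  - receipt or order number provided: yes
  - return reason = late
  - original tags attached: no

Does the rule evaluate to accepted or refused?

Refused

Atomic conditions:
  restocking fee paid: yes → true
  damaged in transit: yes → true
  return reason = late: late == late is true
  item shows signs of use: no → false
  item price ≥ 1997.4 USD: 1998 ≥ 1997.4 is true
  packaging opened: no → false
  item marked final-sale: no → false
  item category = perishable: media == perishable is false
  customer is a member: yes → true
  days since delivery ≤ 59 days: 2 ≤ 59 is true
  original tags attached: no → false
  receipt or order number provided: yes → true
Combine:
[1.1.3] true AND true = true
[1.1] true AND true AND true = true
[1] NOT true = false
[2] exactly-one(false, true, false) = true
[3.1.2.1] false AND true = false
[3.1.2] NOT false = true
[3.1.3] false OR true = true
[3.1] false AND true AND true = false
[3] NOT false = true
[4] false → true (antecedent false ⇒ implication holds) = true
[root] false AND true AND true AND true = false
Overall: false → refused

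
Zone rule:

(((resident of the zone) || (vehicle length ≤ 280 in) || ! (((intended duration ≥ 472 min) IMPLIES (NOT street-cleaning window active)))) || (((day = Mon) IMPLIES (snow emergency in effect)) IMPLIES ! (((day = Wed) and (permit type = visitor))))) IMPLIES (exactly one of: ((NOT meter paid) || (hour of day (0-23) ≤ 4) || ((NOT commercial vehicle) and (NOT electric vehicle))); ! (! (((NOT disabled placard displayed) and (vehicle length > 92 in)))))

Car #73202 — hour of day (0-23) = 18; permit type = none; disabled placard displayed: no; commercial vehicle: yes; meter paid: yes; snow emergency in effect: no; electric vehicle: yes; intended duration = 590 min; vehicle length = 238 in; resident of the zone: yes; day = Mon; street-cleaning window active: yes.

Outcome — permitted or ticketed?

Atomic conditions:
  resident of the zone: yes → true
  vehicle length ≤ 280 in: 238 ≤ 280 is true
  intended duration ≥ 472 min: 590 ≥ 472 is true
  NOT street-cleaning window active: yes → false
  day = Mon: Mon == Mon is true
  snow emergency in effect: no → false
  day = Wed: Mon == Wed is false
  permit type = visitor: none == visitor is false
  NOT meter paid: yes → false
  hour of day (0-23) ≤ 4: 18 ≤ 4 is false
  NOT commercial vehicle: yes → false
  NOT electric vehicle: yes → false
  NOT disabled placard displayed: no → true
  vehicle length > 92 in: 238 > 92 is true
Combine:
[1.1.3.1] true → false = false
[1.1.3] NOT false = true
[1.1] true OR true OR true = true
[1.2.1] true → false = false
[1.2.2.1] false AND false = false
[1.2.2] NOT false = true
[1.2] false → true (antecedent false ⇒ implication holds) = true
[1] true OR true = true
[2.1.3] false AND false = false
[2.1] false OR false OR false = false
[2.2.1.1] true AND true = true
[2.2.1] NOT true = false
[2.2] NOT false = true
[2] exactly-one(false, true) = true
[root] true → true = true
Overall: true → permitted

Permitted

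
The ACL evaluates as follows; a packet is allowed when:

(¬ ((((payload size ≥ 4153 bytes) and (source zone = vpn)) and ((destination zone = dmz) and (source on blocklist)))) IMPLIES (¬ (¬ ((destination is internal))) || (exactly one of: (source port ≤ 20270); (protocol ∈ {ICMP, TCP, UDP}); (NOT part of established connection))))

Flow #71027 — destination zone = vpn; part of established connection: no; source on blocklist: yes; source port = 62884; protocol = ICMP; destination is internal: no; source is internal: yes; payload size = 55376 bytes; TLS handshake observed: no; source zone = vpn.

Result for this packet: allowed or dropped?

Dropped

Atomic conditions:
  payload size ≥ 4153 bytes: 55376 ≥ 4153 is true
  source zone = vpn: vpn == vpn is true
  destination zone = dmz: vpn == dmz is false
  source on blocklist: yes → true
  destination is internal: no → false
  source port ≤ 20270: 62884 ≤ 20270 is false
  protocol ∈ {ICMP, TCP, UDP}: ICMP is in the set → true
  NOT part of established connection: no → true
Combine:
[1.1.1] true AND true = true
[1.1.2] false AND true = false
[1.1] true AND false = false
[1] NOT false = true
[2.1.1] NOT false = true
[2.1] NOT true = false
[2.2] exactly-one(false, true, true) = false
[2] false OR false = false
[root] true → false = false
Overall: false → dropped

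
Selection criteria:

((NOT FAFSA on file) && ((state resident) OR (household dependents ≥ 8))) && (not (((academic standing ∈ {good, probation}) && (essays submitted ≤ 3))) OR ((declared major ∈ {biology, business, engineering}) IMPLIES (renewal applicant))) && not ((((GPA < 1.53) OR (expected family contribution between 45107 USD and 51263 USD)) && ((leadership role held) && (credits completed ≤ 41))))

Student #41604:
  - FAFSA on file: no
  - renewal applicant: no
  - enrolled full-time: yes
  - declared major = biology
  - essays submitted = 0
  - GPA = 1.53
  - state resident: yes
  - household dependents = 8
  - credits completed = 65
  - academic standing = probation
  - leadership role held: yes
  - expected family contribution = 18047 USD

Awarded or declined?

Declined

Atomic conditions:
  NOT FAFSA on file: no → true
  state resident: yes → true
  household dependents ≥ 8: 8 ≥ 8 is true
  academic standing ∈ {good, probation}: probation is in the set → true
  essays submitted ≤ 3: 0 ≤ 3 is true
  declared major ∈ {biology, business, engineering}: biology is in the set → true
  renewal applicant: no → false
  GPA < 1.53: 1.53 < 1.53 is false
  expected family contribution between 45107 USD and 51263 USD: 18047 in [45107, 51263] is false
  leadership role held: yes → true
  credits completed ≤ 41: 65 ≤ 41 is false
Combine:
[1.2] true OR true = true
[1] true AND true = true
[2.1.1] true AND true = true
[2.1] NOT true = false
[2.2] true → false = false
[2] false OR false = false
[3.1.1] false OR false = false
[3.1.2] true AND false = false
[3.1] false AND false = false
[3] NOT false = true
[root] true AND false AND true = false
Overall: false → declined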